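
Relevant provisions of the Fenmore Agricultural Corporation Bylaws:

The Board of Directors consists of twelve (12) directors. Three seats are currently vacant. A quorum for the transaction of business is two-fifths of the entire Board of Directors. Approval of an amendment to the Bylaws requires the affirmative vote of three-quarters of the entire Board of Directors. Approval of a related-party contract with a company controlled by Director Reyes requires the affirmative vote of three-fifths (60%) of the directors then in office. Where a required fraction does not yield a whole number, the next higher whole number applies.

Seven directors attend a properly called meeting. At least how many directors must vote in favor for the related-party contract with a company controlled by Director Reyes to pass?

The related-party contract with a company controlled by Director Reyes requires three-fifths of the directors then in office (9).
3/5 of 9 = 5.40, rounded up to 6.

6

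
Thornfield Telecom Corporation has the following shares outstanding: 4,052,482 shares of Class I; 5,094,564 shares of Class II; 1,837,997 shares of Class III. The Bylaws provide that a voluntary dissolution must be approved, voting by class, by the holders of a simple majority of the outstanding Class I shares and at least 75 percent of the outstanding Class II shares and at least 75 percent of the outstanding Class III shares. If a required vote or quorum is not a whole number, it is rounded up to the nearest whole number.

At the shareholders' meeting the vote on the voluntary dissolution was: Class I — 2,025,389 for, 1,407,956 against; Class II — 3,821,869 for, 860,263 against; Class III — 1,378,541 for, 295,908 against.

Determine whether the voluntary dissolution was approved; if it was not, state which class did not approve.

Class I: a majority of 4052482 is 2026242; 2,026,242 required, 2,025,389 in favor — not approved.
Class II: 3/4 of 5094564 = 3820923; 3,820,923 required, 3,821,869 in favor — approved.
Class III: 3/4 of 1837997 = 1378497.75, rounded up to 1378498; 1,378,498 required, 1,378,541 in favor — approved.

Not approved — the Class I shares did not give the required vote.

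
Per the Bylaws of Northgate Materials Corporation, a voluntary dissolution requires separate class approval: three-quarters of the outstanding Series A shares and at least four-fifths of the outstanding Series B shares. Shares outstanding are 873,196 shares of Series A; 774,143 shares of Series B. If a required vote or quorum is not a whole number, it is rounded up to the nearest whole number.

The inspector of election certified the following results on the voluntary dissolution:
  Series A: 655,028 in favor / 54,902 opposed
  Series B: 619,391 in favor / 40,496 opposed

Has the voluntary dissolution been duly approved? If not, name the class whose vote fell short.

Series A: 3/4 of 873196 = 654897; 654,897 required, 655,028 in favor — approved.
Series B: 4/5 of 774143 = 619314.40, rounded up to 619315; 619,315 required, 619,391 in favor — approved.

Approved — every class gave the required vote.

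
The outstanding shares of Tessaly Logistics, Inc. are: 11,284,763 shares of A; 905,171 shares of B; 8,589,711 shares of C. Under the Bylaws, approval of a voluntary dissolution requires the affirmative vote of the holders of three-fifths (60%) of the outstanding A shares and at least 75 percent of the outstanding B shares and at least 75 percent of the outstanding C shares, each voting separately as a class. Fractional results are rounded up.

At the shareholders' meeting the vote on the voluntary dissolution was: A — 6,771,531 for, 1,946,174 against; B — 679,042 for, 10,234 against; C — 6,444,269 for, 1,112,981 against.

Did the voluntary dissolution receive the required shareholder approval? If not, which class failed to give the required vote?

Approved — every class gave the required vote.

A: 3/5 of 11284763 = 6770857.80, rounded up to 6770858; 6,770,858 required, 6,771,531 in favor — approved.
B: 3/4 of 905171 = 678878.25, rounded up to 678879; 678,879 required, 679,042 in favor — approved.
C: 3/4 of 8589711 = 6442283.25, rounded up to 6442284; 6,442,284 required, 6,444,269 in favor — approved.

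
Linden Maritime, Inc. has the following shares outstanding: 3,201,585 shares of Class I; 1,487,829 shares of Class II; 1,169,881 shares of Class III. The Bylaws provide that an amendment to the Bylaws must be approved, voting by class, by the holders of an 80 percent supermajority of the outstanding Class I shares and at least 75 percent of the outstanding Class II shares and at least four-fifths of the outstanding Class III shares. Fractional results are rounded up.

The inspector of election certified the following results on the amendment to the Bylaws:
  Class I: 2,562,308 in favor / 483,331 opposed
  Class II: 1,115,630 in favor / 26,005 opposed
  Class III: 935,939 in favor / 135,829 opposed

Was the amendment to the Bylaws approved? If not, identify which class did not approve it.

Class I: 4/5 of 3201585 = 2561268; 2,561,268 required, 2,562,308 in favor — approved.
Class II: 3/4 of 1487829 = 1115871.75, rounded up to 1115872; 1,115,872 required, 1,115,630 in favor — not approved.
Class III: 4/5 of 1169881 = 935904.80, rounded up to 935905; 935,905 required, 935,939 in favor — approved.

Not approved — the Class II shares did not give the required vote.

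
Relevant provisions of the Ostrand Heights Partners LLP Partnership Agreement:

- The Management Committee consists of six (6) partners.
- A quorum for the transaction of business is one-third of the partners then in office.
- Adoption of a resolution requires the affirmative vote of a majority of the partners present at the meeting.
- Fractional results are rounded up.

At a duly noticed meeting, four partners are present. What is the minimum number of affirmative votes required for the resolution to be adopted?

The resolution requires a majority of the partners present (4).
A majority of 4 is 3.

3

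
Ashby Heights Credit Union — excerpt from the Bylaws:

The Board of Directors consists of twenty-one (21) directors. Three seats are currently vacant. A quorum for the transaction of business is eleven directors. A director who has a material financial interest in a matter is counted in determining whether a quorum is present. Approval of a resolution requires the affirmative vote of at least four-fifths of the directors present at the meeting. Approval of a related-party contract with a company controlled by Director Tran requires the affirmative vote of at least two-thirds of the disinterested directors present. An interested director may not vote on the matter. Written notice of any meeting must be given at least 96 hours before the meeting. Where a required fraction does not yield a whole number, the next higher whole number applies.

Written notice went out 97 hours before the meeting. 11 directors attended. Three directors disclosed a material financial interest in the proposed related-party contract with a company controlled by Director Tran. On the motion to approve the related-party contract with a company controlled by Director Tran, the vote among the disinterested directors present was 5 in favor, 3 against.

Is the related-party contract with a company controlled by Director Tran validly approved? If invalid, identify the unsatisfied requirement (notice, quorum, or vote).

Notice: 97 hours given; 96 required (97 ≥ 96). Satisfied.
Quorum: 11 present (interested directors count toward quorum); quorum is 11. Satisfied.
Vote: the related-party contract with a company controlled by Director Tran requires two-thirds of the disinterested directors present (11 − 3 = 8). 2/3 of 8 = 5.33, rounded up to 6, so 6 affirmative votes are needed; 5 voted in favor. Not satisfied.

Invalid — vote requirement not satisfied.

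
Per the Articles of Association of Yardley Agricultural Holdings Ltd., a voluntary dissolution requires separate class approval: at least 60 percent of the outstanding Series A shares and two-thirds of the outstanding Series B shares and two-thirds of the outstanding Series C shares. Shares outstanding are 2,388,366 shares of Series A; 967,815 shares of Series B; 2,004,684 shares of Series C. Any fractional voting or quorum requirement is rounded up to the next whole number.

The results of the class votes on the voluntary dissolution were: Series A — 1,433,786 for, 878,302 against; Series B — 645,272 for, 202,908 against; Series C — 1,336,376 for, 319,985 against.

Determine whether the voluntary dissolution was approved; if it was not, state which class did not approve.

Not approved — the Series C shares did not give the required vote.

Series A: 3/5 of 2388366 = 1433019.60, rounded up to 1433020; 1,433,020 required, 1,433,786 in favor — approved.
Series B: 2/3 of 967815 = 645210; 645,210 required, 645,272 in favor — approved.
Series C: 2/3 of 2004684 = 1336456; 1,336,456 required, 1,336,376 in favor — not approved.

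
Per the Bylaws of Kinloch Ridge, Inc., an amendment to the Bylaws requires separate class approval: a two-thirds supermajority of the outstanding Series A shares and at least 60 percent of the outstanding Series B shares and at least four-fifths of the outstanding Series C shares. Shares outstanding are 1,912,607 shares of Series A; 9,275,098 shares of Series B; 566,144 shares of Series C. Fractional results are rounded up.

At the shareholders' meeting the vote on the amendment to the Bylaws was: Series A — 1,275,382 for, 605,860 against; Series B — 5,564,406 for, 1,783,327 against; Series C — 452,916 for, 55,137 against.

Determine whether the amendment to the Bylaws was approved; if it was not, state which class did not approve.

Series A: 2/3 of 1912607 = 1275071.33, rounded up to 1275072; 1,275,072 required, 1,275,382 in favor — approved.
Series B: 3/5 of 9275098 = 5565058.80, rounded up to 5565059; 5,565,059 required, 5,564,406 in favor — not approved.
Series C: 4/5 of 566144 = 452915.20, rounded up to 452916; 452,916 required, 452,916 in favor — approved.

Not approved — the Series B shares did not give the required vote.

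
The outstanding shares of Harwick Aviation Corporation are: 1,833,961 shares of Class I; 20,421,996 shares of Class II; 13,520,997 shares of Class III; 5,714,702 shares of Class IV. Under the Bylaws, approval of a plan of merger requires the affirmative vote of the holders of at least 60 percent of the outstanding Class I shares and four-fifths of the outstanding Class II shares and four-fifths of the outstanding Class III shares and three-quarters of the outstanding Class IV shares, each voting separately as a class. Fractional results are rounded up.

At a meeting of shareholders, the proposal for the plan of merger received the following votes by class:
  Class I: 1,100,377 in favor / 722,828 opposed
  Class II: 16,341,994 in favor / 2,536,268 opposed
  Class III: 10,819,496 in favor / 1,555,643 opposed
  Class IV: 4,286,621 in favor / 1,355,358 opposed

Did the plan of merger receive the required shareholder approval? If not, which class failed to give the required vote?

Approved — every class gave the required vote.

Class I: 3/5 of 1833961 = 1100376.60, rounded up to 1100377; 1,100,377 required, 1,100,377 in favor — approved.
Class II: 4/5 of 20421996 = 16337596.80, rounded up to 16337597; 16,337,597 required, 16,341,994 in favor — approved.
Class III: 4/5 of 13520997 = 10816797.60, rounded up to 10816798; 10,816,798 required, 10,819,496 in favor — approved.
Class IV: 3/4 of 5714702 = 4286026.50, rounded up to 4286027; 4,286,027 required, 4,286,621 in favor — approved.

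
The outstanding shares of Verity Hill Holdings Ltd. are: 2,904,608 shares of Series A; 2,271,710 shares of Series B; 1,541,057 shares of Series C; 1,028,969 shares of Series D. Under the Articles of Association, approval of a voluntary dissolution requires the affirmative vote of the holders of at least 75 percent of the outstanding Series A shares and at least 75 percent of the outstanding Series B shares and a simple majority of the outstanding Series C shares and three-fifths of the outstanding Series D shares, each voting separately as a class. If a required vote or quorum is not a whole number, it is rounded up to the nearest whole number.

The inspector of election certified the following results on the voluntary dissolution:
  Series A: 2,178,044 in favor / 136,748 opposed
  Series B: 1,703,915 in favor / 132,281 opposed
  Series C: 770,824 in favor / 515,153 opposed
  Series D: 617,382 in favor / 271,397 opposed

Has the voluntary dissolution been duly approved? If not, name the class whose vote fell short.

Not approved — the Series A shares did not give the required vote.

Series A: 3/4 of 2904608 = 2178456; 2,178,456 required, 2,178,044 in favor — not approved.
Series B: 3/4 of 2271710 = 1703782.50, rounded up to 1703783; 1,703,783 required, 1,703,915 in favor — approved.
Series C: a majority of 1541057 is 770529; 770,529 required, 770,824 in favor — approved.
Series D: 3/5 of 1028969 = 617381.40, rounded up to 617382; 617,382 required, 617,382 in favor — approved.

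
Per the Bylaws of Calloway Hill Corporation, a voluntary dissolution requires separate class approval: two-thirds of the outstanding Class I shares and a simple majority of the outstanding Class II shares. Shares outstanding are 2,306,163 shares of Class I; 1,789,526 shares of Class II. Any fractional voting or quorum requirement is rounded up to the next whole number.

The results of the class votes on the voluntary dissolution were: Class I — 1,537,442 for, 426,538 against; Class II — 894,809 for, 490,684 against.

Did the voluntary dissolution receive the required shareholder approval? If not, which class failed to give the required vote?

Class I: 2/3 of 2306163 = 1537442; 1,537,442 required, 1,537,442 in favor — approved.
Class II: a majority of 1789526 is 894764; 894,764 required, 894,809 in favor — approved.

Approved — every class gave the required vote.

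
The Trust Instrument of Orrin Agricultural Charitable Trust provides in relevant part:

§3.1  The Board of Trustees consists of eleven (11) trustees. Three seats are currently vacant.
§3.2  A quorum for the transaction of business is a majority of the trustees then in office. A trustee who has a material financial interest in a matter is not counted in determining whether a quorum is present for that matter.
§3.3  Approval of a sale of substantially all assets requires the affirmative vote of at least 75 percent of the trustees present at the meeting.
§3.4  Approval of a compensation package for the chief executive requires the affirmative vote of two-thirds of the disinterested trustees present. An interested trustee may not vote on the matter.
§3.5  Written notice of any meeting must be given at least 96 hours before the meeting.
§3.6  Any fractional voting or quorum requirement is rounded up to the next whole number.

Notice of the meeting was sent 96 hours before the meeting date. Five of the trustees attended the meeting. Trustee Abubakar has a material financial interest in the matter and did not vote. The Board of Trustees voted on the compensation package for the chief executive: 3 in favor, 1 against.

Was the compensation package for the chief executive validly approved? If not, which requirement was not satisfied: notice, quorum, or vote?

Notice: 96 hours given; 96 required (96 ≥ 96). Satisfied.
Quorum: 5 present, but the 1 interested trustee does not count, leaving 4. Quorum is 5. Not satisfied.
Vote: the compensation package for the chief executive requires two-thirds of the disinterested trustees present (5 − 1 = 4). 2/3 of 4 = 2.67, rounded up to 3, so 3 affirmative votes are needed; 3 voted in favor. Satisfied. (Moot — without a quorum no business can be validly transacted.)

Invalid — quorum requirement not satisfied.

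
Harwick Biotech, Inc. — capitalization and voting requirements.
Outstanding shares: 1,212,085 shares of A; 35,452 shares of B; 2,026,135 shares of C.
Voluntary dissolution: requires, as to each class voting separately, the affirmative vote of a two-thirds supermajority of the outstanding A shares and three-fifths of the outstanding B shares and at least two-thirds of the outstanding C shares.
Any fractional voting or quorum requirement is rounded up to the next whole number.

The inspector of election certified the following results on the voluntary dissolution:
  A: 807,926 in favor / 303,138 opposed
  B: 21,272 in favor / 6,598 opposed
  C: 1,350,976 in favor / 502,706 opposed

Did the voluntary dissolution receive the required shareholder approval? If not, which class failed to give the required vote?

Not approved — the A shares did not give the required vote.

A: 2/3 of 1212085 = 808056.67, rounded up to 808057; 808,057 required, 807,926 in favor — not approved.
B: 3/5 of 35452 = 21271.20, rounded up to 21272; 21,272 required, 21,272 in favor — approved.
C: 2/3 of 2026135 = 1350756.67, rounded up to 1350757; 1,350,757 required, 1,350,976 in favor — approved.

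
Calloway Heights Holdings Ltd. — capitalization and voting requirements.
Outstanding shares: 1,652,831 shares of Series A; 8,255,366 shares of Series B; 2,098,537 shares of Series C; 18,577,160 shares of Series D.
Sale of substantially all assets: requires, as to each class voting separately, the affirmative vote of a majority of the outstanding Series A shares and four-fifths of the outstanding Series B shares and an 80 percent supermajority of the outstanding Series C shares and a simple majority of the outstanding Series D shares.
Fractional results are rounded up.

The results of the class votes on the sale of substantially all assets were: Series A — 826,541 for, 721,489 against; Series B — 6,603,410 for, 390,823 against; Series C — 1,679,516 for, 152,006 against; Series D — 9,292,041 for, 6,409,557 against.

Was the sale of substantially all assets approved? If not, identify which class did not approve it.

Not approved — the Series B shares did not give the required vote.

Series A: a majority of 1652831 is 826416; 826,416 required, 826,541 in favor — approved.
Series B: 4/5 of 8255366 = 6604292.80, rounded up to 6604293; 6,604,293 required, 6,603,410 in favor — not approved.
Series C: 4/5 of 2098537 = 1678829.60, rounded up to 1678830; 1,678,830 required, 1,679,516 in favor — approved.
Series D: a majority of 18577160 is 9288581; 9,288,581 required, 9,292,041 in favor — approved.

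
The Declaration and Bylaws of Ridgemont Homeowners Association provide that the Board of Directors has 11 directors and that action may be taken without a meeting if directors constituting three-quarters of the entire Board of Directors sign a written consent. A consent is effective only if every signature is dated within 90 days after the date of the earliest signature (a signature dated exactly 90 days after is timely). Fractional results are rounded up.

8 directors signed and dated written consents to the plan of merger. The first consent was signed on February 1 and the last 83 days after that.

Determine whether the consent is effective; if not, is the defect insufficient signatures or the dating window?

Not effective — insufficient signatures.

Signatures required: three-quarters of 11 — 3/4 of 11 = 8.25, rounded up to 9, so 9 needed; 8 signed. Insufficient.
Dating window: the latest signature is 83 days after the earliest; the limit is 90 days. Within the window.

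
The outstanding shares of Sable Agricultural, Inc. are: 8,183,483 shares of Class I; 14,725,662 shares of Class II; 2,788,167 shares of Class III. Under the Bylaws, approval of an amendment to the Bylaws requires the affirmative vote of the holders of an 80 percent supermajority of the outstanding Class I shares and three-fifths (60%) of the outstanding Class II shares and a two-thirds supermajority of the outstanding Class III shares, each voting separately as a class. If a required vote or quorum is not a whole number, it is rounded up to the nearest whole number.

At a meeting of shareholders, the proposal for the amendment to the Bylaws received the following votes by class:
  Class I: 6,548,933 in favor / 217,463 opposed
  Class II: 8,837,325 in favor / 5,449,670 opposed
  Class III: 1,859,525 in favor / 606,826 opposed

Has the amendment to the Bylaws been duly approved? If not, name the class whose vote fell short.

Approved — every class gave the required vote.

Class I: 4/5 of 8183483 = 6546786.40, rounded up to 6546787; 6,546,787 required, 6,548,933 in favor — approved.
Class II: 3/5 of 14725662 = 8835397.20, rounded up to 8835398; 8,835,398 required, 8,837,325 in favor — approved.
Class III: 2/3 of 2788167 = 1858778; 1,858,778 required, 1,859,525 in favor — approved.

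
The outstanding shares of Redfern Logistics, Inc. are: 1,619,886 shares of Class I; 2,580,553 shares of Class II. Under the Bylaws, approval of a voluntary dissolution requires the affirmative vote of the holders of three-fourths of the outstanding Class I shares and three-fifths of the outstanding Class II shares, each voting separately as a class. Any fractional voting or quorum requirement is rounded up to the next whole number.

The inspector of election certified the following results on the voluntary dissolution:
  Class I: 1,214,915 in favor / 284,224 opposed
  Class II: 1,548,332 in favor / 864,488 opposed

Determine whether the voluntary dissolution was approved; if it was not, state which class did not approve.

Class I: 3/4 of 1619886 = 1214914.50, rounded up to 1214915; 1,214,915 required, 1,214,915 in favor — approved.
Class II: 3/5 of 2580553 = 1548331.80, rounded up to 1548332; 1,548,332 required, 1,548,332 in favor — approved.

Approved — every class gave the required vote.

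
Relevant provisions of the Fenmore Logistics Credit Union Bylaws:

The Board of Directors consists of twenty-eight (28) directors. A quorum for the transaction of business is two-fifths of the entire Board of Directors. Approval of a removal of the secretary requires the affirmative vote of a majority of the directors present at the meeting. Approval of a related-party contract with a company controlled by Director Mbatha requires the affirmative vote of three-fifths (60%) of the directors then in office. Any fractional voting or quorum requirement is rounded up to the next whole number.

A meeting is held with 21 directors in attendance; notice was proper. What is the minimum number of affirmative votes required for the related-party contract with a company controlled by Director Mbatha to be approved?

The related-party contract with a company controlled by Director Mbatha requires three-fifths of the directors then in office (28).
3/5 of 28 = 16.80, rounded up to 17.

17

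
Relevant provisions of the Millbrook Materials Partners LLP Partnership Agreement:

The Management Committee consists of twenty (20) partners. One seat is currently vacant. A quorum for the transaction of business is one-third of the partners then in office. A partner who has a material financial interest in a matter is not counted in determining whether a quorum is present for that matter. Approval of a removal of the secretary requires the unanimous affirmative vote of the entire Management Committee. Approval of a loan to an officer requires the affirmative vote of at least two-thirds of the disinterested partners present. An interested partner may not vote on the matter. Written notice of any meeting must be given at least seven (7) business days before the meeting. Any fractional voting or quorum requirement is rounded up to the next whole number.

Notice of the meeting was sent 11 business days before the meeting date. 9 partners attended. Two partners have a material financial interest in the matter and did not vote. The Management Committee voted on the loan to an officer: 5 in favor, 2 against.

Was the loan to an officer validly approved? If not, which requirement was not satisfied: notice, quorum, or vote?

Notice: 11 business days given; 7 required (11 ≥ 7). Satisfied.
Quorum: 9 present, but the 2 interested partners do not count, leaving 7. Quorum is 7. Satisfied.
Vote: the loan to an officer requires two-thirds of the disinterested partners present (9 − 2 = 7). 2/3 of 7 = 4.67, rounded up to 5, so 5 affirmative votes are needed; 5 voted in favor. Satisfied.

Valid — all requirements satisfied.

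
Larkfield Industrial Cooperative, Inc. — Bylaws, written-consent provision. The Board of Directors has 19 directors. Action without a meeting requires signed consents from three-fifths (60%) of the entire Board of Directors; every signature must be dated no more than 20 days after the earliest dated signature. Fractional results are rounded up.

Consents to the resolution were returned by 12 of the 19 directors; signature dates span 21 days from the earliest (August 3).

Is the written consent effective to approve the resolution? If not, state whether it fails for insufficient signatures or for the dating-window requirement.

Not effective — dating-window requirement not satisfied.

Signatures required: three-fifths (60%) of 19 — 3/5 of 19 = 11.40, rounded up to 12, so 12 needed; 12 signed. Sufficient.
Dating window: the latest signature is 21 days after the earliest; the limit is 20 days. Outside the window.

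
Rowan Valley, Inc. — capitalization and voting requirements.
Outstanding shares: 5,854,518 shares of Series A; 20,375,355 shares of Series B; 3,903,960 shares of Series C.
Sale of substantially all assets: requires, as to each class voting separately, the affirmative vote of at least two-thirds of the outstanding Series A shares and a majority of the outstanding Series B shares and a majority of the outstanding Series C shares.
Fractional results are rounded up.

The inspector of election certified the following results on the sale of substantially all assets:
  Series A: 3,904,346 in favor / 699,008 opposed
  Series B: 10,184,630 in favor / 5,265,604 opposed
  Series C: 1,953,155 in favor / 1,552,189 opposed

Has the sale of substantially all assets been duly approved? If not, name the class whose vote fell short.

Series A: 2/3 of 5854518 = 3903012; 3,903,012 required, 3,904,346 in favor — approved.
Series B: a majority of 20375355 is 10187678; 10,187,678 required, 10,184,630 in favor — not approved.
Series C: a majority of 3903960 is 1951981; 1,951,981 required, 1,953,155 in favor — approved.

Not approved — the Series B shares did not give the required vote.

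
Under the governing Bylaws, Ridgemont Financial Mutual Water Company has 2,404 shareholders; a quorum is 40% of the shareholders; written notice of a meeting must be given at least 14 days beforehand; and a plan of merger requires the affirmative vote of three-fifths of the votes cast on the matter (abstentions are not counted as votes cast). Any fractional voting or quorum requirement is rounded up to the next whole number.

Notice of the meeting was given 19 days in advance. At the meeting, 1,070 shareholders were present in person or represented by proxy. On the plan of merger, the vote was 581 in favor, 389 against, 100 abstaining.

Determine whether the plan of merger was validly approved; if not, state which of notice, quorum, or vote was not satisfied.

Invalid — vote requirement not satisfied.

Notice: 19 days given; 14 required. Satisfied.
Quorum: 40% of 2,404 = 961.60, rounded up to 962; 1,070 present. Satisfied.
Vote: requires three-fifths of the votes cast (1,070 − 100 abstaining = 970); 3/5 of 970 = 582, so 582 needed; 581 in favor. Not satisfied.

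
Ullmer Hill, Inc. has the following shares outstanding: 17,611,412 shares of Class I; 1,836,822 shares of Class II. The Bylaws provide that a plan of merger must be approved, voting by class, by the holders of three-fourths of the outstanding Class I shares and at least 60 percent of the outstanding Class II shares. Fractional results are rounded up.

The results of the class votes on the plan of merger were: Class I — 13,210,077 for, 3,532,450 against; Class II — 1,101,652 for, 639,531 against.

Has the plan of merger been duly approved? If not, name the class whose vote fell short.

Class I: 3/4 of 17611412 = 13208559; 13,208,559 required, 13,210,077 in favor — approved.
Class II: 3/5 of 1836822 = 1102093.20, rounded up to 1102094; 1,102,094 required, 1,101,652 in favor — not approved.

Not approved — the Class II shares did not give the required vote.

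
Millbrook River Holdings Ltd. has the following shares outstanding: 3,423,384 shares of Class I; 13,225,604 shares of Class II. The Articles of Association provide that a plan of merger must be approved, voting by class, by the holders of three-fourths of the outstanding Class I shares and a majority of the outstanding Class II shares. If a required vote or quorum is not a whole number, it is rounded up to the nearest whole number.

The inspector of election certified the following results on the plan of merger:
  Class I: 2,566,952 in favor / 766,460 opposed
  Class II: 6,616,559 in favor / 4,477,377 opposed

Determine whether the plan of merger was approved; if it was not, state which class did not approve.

Class I: 3/4 of 3423384 = 2567538; 2,567,538 required, 2,566,952 in favor — not approved.
Class II: a majority of 13225604 is 6612803; 6,612,803 required, 6,616,559 in favor — approved.

Not approved — the Class I shares did not give the required vote.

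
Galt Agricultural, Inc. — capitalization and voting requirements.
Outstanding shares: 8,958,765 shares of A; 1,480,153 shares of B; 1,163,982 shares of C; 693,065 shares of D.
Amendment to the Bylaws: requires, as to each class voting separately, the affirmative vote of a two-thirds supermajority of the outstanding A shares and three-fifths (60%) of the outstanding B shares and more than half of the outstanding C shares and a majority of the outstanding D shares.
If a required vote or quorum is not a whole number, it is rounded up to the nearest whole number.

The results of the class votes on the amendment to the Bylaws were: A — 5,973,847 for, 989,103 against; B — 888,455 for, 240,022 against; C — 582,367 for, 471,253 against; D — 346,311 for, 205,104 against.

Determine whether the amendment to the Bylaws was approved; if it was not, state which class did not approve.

A: 2/3 of 8958765 = 5972510; 5,972,510 required, 5,973,847 in favor — approved.
B: 3/5 of 1480153 = 888091.80, rounded up to 888092; 888,092 required, 888,455 in favor — approved.
C: a majority of 1163982 is 581992; 581,992 required, 582,367 in favor — approved.
D: a majority of 693065 is 346533; 346,533 required, 346,311 in favor — not approved.

Not approved — the D shares did not give the required vote.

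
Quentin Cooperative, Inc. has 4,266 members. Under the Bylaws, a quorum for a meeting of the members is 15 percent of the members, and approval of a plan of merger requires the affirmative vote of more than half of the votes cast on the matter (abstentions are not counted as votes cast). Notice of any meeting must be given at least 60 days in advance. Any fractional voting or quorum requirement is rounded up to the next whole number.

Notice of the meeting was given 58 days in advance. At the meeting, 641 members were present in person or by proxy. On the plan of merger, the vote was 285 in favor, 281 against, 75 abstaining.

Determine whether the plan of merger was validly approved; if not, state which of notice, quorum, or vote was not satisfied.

Notice: 58 days given; 60 required. Not satisfied.
Quorum: 15% of 4,266 = 639.90, rounded up to 640; 641 present. Satisfied.
Vote: requires a majority of the votes cast (641 − 75 abstaining = 566); a majority of 566 is 284, so 284 needed; 285 in favor. Satisfied.

Invalid — notice requirement not satisfied.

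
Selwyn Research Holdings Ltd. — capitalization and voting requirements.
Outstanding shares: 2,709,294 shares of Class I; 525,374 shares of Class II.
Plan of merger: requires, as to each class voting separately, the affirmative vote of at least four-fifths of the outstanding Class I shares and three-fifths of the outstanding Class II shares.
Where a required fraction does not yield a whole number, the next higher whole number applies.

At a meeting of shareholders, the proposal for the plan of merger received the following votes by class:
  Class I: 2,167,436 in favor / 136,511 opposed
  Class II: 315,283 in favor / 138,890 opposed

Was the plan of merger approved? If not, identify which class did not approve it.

Class I: 4/5 of 2709294 = 2167435.20, rounded up to 2167436; 2,167,436 required, 2,167,436 in favor — approved.
Class II: 3/5 of 525374 = 315224.40, rounded up to 315225; 315,225 required, 315,283 in favor — approved.

Approved — every class gave the required vote.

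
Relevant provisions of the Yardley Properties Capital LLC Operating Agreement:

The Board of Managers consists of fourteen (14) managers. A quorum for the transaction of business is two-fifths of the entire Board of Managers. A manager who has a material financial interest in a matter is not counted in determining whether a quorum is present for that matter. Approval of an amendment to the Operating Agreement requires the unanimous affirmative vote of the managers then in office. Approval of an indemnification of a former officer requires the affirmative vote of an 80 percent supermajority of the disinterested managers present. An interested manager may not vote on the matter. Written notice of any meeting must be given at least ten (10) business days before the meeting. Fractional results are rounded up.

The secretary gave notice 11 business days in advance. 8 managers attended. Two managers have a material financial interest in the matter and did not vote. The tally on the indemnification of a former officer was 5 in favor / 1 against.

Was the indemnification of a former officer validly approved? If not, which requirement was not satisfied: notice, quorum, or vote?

Valid — all requirements satisfied.

Notice: 11 business days given; 10 required (11 ≥ 10). Satisfied.
Quorum: 8 present, but the 2 interested managers do not count, leaving 6. Quorum is 6. Satisfied.
Vote: the indemnification of a former officer requires four-fifths of the disinterested managers present (8 − 2 = 6). 4/5 of 6 = 4.80, rounded up to 5, so 5 affirmative votes are needed; 5 voted in favor. Satisfied.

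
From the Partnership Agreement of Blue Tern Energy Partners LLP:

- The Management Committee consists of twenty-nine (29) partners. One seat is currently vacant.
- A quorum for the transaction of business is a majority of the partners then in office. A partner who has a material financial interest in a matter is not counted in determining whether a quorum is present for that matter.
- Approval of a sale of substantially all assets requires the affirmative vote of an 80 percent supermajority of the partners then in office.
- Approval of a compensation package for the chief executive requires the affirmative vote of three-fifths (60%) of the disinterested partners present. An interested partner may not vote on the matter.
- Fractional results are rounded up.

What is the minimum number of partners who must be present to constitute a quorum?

15

A majority of 28 is 15.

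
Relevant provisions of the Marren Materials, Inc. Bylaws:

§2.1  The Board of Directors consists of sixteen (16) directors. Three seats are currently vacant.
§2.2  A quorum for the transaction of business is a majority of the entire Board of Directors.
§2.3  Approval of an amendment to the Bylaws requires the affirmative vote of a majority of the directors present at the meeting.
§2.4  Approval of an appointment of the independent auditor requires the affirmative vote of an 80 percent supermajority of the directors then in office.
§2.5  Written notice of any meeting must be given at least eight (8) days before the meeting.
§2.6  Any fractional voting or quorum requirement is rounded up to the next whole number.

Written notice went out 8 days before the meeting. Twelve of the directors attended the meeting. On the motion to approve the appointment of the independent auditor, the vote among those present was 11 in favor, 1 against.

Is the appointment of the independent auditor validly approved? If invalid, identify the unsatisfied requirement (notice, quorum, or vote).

Valid — all requirements satisfied.

Notice: 8 days given; 8 required (8 ≥ 8). Satisfied.
Quorum: 12 present; quorum is 9. Satisfied.
Vote: the appointment of the independent auditor requires four-fifths of the directors then in office (13). 4/5 of 13 = 10.40, rounded up to 11, so 11 affirmative votes are needed; 11 voted in favor. Satisfied.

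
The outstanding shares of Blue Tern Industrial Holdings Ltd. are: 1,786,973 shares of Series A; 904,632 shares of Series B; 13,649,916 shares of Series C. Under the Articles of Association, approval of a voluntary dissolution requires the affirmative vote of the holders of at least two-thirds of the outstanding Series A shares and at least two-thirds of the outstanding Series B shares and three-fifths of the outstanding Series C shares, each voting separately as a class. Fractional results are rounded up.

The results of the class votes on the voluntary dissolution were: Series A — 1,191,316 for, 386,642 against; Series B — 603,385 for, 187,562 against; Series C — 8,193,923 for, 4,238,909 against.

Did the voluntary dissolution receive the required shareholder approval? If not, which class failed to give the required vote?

Series A: 2/3 of 1786973 = 1191315.33, rounded up to 1191316; 1,191,316 required, 1,191,316 in favor — approved.
Series B: 2/3 of 904632 = 603088; 603,088 required, 603,385 in favor — approved.
Series C: 3/5 of 13649916 = 8189949.60, rounded up to 8189950; 8,189,950 required, 8,193,923 in favor — approved.

Approved — every class gave the required vote.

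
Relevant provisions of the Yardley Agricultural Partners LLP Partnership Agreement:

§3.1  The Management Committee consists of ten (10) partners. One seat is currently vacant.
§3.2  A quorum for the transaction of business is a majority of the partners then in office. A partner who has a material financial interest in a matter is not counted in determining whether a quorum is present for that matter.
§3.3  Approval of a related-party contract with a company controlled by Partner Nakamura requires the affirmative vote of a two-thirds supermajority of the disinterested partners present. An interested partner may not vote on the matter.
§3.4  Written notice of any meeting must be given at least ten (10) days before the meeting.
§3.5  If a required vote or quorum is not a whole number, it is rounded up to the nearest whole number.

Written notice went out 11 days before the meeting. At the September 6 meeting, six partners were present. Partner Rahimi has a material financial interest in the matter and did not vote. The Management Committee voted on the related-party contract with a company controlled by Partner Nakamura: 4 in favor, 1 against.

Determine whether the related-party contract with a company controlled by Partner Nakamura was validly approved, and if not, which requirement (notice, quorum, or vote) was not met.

Notice: 11 days given; 10 required (11 ≥ 10). Satisfied.
Quorum: 6 present, but the 1 interested partner does not count, leaving 5. Quorum is 5. Satisfied.
Vote: the related-party contract with a company controlled by Partner Nakamura requires two-thirds of the disinterested partners present (6 − 1 = 5). 2/3 of 5 = 3.33, rounded up to 4, so 4 affirmative votes are needed; 4 voted in favor. Satisfied.

Valid — all requirements satisfied.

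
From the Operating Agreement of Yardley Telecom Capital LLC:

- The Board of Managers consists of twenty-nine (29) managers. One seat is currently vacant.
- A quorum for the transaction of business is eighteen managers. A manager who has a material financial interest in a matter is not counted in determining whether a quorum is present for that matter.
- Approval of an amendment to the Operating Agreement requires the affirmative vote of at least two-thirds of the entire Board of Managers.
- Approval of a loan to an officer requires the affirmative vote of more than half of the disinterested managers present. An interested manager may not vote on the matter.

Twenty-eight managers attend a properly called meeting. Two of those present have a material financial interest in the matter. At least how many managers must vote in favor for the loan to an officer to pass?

14

The loan to an officer requires a majority of the disinterested managers present (28 − 2 = 26).
A majority of 26 is 14.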